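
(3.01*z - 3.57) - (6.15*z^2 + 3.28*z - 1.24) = -6.15*z^2 - 0.27*z - 2.33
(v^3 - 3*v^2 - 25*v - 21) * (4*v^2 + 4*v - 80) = 4*v^5 - 8*v^4 - 192*v^3 + 56*v^2 + 1916*v + 1680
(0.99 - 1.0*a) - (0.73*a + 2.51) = -1.73*a - 1.52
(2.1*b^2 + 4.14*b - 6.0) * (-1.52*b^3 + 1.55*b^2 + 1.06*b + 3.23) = -3.192*b^5 - 3.0378*b^4 + 17.763*b^3 + 1.8714*b^2 + 7.0122*b - 19.38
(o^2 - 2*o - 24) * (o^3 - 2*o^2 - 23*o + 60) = o^5 - 4*o^4 - 43*o^3 + 154*o^2 + 432*o - 1440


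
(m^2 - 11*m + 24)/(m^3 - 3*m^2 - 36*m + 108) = (m - 8)/(m^2 - 36)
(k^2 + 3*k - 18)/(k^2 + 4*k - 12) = (k - 3)/(k - 2)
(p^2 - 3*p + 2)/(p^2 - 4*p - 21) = (-p^2 + 3*p - 2)/(-p^2 + 4*p + 21)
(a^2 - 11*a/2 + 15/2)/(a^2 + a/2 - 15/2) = (a - 3)/(a + 3)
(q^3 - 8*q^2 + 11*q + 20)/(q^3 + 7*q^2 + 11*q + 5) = (q^2 - 9*q + 20)/(q^2 + 6*q + 5)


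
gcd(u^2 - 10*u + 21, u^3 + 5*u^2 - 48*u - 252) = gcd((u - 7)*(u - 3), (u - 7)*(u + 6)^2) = u - 7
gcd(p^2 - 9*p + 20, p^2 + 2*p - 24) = p - 4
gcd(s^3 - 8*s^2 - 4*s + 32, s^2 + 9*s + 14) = s + 2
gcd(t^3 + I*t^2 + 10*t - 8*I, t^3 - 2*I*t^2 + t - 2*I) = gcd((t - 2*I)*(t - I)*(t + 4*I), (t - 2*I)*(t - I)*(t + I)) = t^2 - 3*I*t - 2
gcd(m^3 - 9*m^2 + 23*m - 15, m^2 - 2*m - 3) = m - 3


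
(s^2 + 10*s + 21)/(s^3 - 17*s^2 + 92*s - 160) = (s^2 + 10*s + 21)/(s^3 - 17*s^2 + 92*s - 160)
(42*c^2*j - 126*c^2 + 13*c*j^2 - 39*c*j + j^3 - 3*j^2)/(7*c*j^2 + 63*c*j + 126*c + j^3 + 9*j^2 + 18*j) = (6*c*j - 18*c + j^2 - 3*j)/(j^2 + 9*j + 18)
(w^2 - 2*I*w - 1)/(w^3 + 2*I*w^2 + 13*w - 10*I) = (w - I)/(w^2 + 3*I*w + 10)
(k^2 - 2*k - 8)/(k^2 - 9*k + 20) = (k + 2)/(k - 5)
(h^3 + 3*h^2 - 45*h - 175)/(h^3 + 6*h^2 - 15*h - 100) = (h - 7)/(h - 4)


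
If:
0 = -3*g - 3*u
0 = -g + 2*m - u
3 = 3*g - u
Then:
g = 3/4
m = 0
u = -3/4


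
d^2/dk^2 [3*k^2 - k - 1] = 6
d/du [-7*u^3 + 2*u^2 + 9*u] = -21*u^2 + 4*u + 9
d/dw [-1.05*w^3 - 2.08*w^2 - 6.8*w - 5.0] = -3.15*w^2 - 4.16*w - 6.8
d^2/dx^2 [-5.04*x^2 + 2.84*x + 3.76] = -10.0800000000000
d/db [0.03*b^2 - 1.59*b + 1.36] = 0.06*b - 1.59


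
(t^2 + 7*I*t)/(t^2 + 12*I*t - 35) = t/(t + 5*I)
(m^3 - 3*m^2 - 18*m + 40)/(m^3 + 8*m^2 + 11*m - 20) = (m^2 - 7*m + 10)/(m^2 + 4*m - 5)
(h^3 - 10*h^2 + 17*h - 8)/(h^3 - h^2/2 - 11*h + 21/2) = 2*(h^2 - 9*h + 8)/(2*h^2 + h - 21)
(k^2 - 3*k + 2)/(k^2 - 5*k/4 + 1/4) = 4*(k - 2)/(4*k - 1)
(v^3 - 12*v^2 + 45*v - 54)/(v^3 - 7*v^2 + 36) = (v - 3)/(v + 2)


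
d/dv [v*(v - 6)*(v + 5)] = 3*v^2 - 2*v - 30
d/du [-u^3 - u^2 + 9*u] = -3*u^2 - 2*u + 9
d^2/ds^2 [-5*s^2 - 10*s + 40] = -10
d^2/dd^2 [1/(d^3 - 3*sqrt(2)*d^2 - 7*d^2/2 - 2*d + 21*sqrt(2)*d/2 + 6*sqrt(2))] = 4*((-6*d + 7 + 6*sqrt(2))*(2*d^3 - 6*sqrt(2)*d^2 - 7*d^2 - 4*d + 21*sqrt(2)*d + 12*sqrt(2)) + (-6*d^2 + 14*d + 12*sqrt(2)*d - 21*sqrt(2) + 4)^2)/(2*d^3 - 6*sqrt(2)*d^2 - 7*d^2 - 4*d + 21*sqrt(2)*d + 12*sqrt(2))^3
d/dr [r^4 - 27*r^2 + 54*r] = 4*r^3 - 54*r + 54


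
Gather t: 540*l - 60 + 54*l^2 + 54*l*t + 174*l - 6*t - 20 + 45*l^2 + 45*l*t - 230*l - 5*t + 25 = 99*l^2 + 484*l + t*(99*l - 11) - 55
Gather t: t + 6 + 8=t + 14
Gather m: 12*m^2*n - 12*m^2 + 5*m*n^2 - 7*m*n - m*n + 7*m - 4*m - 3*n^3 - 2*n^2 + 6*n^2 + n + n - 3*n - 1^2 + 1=m^2*(12*n - 12) + m*(5*n^2 - 8*n + 3) - 3*n^3 + 4*n^2 - n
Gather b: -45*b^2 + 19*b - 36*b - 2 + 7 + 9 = -45*b^2 - 17*b + 14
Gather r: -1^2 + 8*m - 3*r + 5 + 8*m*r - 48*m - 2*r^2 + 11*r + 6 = -40*m - 2*r^2 + r*(8*m + 8) + 10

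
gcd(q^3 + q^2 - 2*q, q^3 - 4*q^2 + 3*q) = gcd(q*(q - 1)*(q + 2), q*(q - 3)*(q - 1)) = q^2 - q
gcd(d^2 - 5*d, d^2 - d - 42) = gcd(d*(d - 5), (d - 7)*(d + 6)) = 1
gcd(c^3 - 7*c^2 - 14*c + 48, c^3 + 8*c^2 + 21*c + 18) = c + 3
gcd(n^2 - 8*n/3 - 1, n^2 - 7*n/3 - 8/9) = n + 1/3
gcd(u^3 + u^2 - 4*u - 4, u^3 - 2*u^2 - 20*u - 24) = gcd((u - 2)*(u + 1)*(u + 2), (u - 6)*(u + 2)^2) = u + 2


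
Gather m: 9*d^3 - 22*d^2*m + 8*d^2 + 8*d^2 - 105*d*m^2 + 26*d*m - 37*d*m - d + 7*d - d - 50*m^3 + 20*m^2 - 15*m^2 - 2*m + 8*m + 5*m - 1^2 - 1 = 9*d^3 + 16*d^2 + 5*d - 50*m^3 + m^2*(5 - 105*d) + m*(-22*d^2 - 11*d + 11) - 2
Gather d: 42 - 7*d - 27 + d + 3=18 - 6*d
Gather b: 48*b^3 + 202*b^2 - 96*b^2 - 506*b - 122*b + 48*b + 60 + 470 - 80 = 48*b^3 + 106*b^2 - 580*b + 450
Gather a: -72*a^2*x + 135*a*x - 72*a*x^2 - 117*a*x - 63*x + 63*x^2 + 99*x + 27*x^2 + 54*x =-72*a^2*x + a*(-72*x^2 + 18*x) + 90*x^2 + 90*x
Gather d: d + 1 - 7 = d - 6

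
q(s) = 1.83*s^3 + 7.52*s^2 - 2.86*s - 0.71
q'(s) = 5.49*s^2 + 15.04*s - 2.86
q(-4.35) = 3.40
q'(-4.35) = 35.60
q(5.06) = 414.44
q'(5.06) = 213.81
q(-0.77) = 5.12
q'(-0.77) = -11.19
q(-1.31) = 11.83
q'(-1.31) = -13.14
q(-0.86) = 6.15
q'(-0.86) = -11.73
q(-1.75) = 17.52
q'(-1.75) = -12.37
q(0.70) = 1.60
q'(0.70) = 10.36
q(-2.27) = 23.13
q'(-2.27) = -8.71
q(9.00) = 1916.74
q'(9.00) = 577.19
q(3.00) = 107.80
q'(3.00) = 91.67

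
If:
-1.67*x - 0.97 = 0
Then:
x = -0.58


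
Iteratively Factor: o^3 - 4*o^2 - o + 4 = (o + 1)*(o^2 - 5*o + 4) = (o - 1)*(o + 1)*(o - 4)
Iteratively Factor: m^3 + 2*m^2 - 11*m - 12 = (m + 1)*(m^2 + m - 12) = (m + 1)*(m + 4)*(m - 3)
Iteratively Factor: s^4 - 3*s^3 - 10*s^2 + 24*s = (s - 4)*(s^3 + s^2 - 6*s) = (s - 4)*(s + 3)*(s^2 - 2*s) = (s - 4)*(s - 2)*(s + 3)*(s)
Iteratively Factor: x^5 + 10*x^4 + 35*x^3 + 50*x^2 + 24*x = (x)*(x^4 + 10*x^3 + 35*x^2 + 50*x + 24) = x*(x + 4)*(x^3 + 6*x^2 + 11*x + 6) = x*(x + 2)*(x + 4)*(x^2 + 4*x + 3) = x*(x + 1)*(x + 2)*(x + 4)*(x + 3)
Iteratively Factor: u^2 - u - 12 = (u + 3)*(u - 4)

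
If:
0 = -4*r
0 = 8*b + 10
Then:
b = -5/4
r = 0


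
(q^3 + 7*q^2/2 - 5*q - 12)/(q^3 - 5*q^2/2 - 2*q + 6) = (q + 4)/(q - 2)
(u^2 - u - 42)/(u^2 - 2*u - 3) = (-u^2 + u + 42)/(-u^2 + 2*u + 3)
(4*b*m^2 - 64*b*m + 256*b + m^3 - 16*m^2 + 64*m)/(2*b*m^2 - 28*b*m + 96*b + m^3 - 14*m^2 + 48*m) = (4*b*m - 32*b + m^2 - 8*m)/(2*b*m - 12*b + m^2 - 6*m)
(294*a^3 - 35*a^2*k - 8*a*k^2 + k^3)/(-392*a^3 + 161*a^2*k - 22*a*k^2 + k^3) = (-6*a - k)/(8*a - k)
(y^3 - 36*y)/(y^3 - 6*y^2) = (y + 6)/y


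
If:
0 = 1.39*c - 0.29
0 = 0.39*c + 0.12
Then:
No Solution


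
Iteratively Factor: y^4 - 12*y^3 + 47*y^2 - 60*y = (y - 4)*(y^3 - 8*y^2 + 15*y) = (y - 4)*(y - 3)*(y^2 - 5*y) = (y - 5)*(y - 4)*(y - 3)*(y)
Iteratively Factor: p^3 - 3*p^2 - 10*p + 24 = (p - 4)*(p^2 + p - 6) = (p - 4)*(p - 2)*(p + 3)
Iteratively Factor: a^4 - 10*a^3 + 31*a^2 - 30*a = (a - 3)*(a^3 - 7*a^2 + 10*a) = (a - 3)*(a - 2)*(a^2 - 5*a) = a*(a - 3)*(a - 2)*(a - 5)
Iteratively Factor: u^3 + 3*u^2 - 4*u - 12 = (u - 2)*(u^2 + 5*u + 6) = (u - 2)*(u + 2)*(u + 3)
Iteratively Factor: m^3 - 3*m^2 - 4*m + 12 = (m - 2)*(m^2 - m - 6) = (m - 2)*(m + 2)*(m - 3)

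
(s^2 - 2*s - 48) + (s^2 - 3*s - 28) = 2*s^2 - 5*s - 76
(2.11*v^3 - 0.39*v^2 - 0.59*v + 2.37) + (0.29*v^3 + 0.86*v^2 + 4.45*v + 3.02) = 2.4*v^3 + 0.47*v^2 + 3.86*v + 5.39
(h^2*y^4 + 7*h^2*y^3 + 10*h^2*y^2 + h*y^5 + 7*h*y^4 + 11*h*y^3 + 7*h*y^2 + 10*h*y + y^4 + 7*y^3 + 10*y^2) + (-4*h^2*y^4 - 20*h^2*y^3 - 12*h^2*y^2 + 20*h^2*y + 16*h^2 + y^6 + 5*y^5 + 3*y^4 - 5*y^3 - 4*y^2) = -3*h^2*y^4 - 13*h^2*y^3 - 2*h^2*y^2 + 20*h^2*y + 16*h^2 + h*y^5 + 7*h*y^4 + 11*h*y^3 + 7*h*y^2 + 10*h*y + y^6 + 5*y^5 + 4*y^4 + 2*y^3 + 6*y^2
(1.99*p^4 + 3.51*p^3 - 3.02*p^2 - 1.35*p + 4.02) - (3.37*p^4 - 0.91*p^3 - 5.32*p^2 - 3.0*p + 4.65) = -1.38*p^4 + 4.42*p^3 + 2.3*p^2 + 1.65*p - 0.630000000000001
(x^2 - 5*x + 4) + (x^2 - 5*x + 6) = 2*x^2 - 10*x + 10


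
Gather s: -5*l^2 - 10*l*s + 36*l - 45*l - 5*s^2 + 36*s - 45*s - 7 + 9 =-5*l^2 - 9*l - 5*s^2 + s*(-10*l - 9) + 2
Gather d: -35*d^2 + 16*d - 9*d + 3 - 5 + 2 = -35*d^2 + 7*d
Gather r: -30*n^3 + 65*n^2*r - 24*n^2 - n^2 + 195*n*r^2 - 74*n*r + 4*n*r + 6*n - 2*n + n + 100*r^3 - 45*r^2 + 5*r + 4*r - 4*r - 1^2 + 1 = -30*n^3 - 25*n^2 + 5*n + 100*r^3 + r^2*(195*n - 45) + r*(65*n^2 - 70*n + 5)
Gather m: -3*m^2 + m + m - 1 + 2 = -3*m^2 + 2*m + 1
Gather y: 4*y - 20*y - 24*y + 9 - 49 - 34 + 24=-40*y - 50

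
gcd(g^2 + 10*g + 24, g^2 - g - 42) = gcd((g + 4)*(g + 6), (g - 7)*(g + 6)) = g + 6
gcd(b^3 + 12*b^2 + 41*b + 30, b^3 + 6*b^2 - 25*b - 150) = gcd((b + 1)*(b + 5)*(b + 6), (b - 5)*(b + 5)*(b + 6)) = b^2 + 11*b + 30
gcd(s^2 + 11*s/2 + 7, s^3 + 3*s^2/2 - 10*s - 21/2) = s + 7/2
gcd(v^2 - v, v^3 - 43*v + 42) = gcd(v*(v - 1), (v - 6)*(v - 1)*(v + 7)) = v - 1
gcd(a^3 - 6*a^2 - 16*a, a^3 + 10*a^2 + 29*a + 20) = 1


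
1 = 1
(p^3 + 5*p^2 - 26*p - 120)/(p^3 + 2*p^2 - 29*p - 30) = (p + 4)/(p + 1)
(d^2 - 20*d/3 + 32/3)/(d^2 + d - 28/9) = 3*(3*d^2 - 20*d + 32)/(9*d^2 + 9*d - 28)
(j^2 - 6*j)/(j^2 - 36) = j/(j + 6)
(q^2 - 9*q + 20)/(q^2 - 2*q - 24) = (-q^2 + 9*q - 20)/(-q^2 + 2*q + 24)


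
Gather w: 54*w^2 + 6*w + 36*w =54*w^2 + 42*w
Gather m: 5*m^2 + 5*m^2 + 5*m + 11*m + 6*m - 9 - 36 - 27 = 10*m^2 + 22*m - 72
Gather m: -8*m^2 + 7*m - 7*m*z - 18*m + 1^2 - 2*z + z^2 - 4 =-8*m^2 + m*(-7*z - 11) + z^2 - 2*z - 3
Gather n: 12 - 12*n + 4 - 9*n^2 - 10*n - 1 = -9*n^2 - 22*n + 15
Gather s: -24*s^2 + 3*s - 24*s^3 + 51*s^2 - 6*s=-24*s^3 + 27*s^2 - 3*s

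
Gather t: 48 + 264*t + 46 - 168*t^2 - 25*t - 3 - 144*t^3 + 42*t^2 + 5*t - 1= -144*t^3 - 126*t^2 + 244*t + 90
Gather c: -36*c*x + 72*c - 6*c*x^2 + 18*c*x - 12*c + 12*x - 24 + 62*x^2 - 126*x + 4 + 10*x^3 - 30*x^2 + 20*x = c*(-6*x^2 - 18*x + 60) + 10*x^3 + 32*x^2 - 94*x - 20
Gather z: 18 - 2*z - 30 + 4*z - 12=2*z - 24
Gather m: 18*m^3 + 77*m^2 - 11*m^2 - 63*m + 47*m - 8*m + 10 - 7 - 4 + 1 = 18*m^3 + 66*m^2 - 24*m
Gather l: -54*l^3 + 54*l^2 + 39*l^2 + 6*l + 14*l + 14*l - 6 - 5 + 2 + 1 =-54*l^3 + 93*l^2 + 34*l - 8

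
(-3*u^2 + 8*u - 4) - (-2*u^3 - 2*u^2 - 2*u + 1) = 2*u^3 - u^2 + 10*u - 5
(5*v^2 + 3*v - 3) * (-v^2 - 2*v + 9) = -5*v^4 - 13*v^3 + 42*v^2 + 33*v - 27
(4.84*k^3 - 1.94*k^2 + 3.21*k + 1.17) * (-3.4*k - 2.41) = -16.456*k^4 - 5.0684*k^3 - 6.2386*k^2 - 11.7141*k - 2.8197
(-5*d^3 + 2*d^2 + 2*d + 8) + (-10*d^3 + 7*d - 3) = -15*d^3 + 2*d^2 + 9*d + 5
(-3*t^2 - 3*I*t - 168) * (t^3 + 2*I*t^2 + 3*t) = -3*t^5 - 9*I*t^4 - 171*t^3 - 345*I*t^2 - 504*t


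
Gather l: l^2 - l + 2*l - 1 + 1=l^2 + l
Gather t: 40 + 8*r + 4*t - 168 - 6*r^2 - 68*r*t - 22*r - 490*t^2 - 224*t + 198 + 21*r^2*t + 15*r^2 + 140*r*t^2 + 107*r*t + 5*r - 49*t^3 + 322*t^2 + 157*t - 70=9*r^2 - 9*r - 49*t^3 + t^2*(140*r - 168) + t*(21*r^2 + 39*r - 63)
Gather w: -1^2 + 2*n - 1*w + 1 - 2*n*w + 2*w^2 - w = 2*n + 2*w^2 + w*(-2*n - 2)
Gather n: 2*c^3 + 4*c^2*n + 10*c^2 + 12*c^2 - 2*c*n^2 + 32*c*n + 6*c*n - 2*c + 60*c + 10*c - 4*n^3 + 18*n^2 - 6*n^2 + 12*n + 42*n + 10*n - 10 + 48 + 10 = 2*c^3 + 22*c^2 + 68*c - 4*n^3 + n^2*(12 - 2*c) + n*(4*c^2 + 38*c + 64) + 48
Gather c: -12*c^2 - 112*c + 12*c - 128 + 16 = -12*c^2 - 100*c - 112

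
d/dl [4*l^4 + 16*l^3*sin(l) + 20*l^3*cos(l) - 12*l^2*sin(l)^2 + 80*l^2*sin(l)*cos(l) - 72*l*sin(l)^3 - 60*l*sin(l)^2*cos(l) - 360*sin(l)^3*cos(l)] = -20*l^3*sin(l) + 16*l^3*cos(l) + 16*l^3 - 160*l^2*sin(l)^2 - 24*l^2*sin(l)*cos(l) + 48*l^2*sin(l) + 60*l^2*cos(l) + 80*l^2 + 180*l*sin(l)^3 - 216*l*sin(l)^2*cos(l) - 24*l*sin(l)^2 + 160*l*sin(l)*cos(l) - 120*l*sin(l) + 1440*sin(l)^4 - 72*sin(l)^3 - 60*sin(l)^2*cos(l) - 1080*sin(l)^2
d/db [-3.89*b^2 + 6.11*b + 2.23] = 6.11 - 7.78*b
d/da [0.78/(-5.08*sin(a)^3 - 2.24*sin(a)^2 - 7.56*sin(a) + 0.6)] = (11.8872*sin(a)^2 + 3.4944*sin(a) + 5.8968)*cos(a)/(5.08*sin(a)^3 + 2.24*sin(a)^2 + 7.56*sin(a) - 0.6)^2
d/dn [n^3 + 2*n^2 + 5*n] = 3*n^2 + 4*n + 5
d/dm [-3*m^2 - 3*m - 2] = -6*m - 3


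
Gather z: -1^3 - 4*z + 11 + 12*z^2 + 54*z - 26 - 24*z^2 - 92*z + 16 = -12*z^2 - 42*z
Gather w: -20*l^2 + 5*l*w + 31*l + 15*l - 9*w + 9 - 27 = -20*l^2 + 46*l + w*(5*l - 9) - 18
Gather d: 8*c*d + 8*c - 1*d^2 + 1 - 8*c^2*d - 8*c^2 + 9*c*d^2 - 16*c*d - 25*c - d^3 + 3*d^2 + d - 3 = -8*c^2 - 17*c - d^3 + d^2*(9*c + 2) + d*(-8*c^2 - 8*c + 1) - 2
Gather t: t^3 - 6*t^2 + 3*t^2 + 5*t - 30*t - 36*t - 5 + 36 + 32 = t^3 - 3*t^2 - 61*t + 63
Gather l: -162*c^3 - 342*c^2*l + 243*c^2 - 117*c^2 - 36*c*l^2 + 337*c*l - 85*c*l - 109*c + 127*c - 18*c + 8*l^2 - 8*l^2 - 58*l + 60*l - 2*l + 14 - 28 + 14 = -162*c^3 + 126*c^2 - 36*c*l^2 + l*(-342*c^2 + 252*c)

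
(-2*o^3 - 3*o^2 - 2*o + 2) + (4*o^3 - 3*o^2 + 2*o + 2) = 2*o^3 - 6*o^2 + 4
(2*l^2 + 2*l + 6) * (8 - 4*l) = -8*l^3 + 8*l^2 - 8*l + 48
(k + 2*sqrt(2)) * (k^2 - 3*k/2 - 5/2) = k^3 - 3*k^2/2 + 2*sqrt(2)*k^2 - 3*sqrt(2)*k - 5*k/2 - 5*sqrt(2)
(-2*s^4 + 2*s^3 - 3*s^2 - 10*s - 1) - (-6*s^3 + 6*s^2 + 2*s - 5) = -2*s^4 + 8*s^3 - 9*s^2 - 12*s + 4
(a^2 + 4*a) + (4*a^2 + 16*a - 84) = 5*a^2 + 20*a - 84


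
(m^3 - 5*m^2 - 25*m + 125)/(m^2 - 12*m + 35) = (m^2 - 25)/(m - 7)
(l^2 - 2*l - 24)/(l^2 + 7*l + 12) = (l - 6)/(l + 3)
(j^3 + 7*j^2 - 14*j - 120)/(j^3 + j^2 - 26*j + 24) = (j + 5)/(j - 1)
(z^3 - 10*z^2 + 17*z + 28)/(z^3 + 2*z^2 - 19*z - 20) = (z - 7)/(z + 5)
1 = 1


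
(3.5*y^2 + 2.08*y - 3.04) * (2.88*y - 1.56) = 10.08*y^3 + 0.5304*y^2 - 12.0*y + 4.7424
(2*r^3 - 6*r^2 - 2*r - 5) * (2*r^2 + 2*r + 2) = 4*r^5 - 8*r^4 - 12*r^3 - 26*r^2 - 14*r - 10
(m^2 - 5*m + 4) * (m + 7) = m^3 + 2*m^2 - 31*m + 28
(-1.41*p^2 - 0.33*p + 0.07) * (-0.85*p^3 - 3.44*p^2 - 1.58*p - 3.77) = 1.1985*p^5 + 5.1309*p^4 + 3.3035*p^3 + 5.5963*p^2 + 1.1335*p - 0.2639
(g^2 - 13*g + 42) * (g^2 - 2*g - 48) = g^4 - 15*g^3 + 20*g^2 + 540*g - 2016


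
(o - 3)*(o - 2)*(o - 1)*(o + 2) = o^4 - 4*o^3 - o^2 + 16*o - 12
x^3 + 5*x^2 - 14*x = x*(x - 2)*(x + 7)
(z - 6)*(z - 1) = z^2 - 7*z + 6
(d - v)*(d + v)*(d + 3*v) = d^3 + 3*d^2*v - d*v^2 - 3*v^3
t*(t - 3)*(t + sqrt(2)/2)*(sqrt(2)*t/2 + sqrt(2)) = sqrt(2)*t^4/2 - sqrt(2)*t^3/2 + t^3/2 - 3*sqrt(2)*t^2 - t^2/2 - 3*t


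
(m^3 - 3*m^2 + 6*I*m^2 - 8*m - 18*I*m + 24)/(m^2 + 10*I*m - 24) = (m^2 + m*(-3 + 2*I) - 6*I)/(m + 6*I)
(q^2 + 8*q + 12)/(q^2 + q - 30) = (q + 2)/(q - 5)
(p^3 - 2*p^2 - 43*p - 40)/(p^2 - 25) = (p^2 - 7*p - 8)/(p - 5)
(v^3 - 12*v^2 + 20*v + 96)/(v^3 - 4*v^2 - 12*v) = (v - 8)/v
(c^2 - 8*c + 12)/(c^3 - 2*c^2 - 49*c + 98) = (c - 6)/(c^2 - 49)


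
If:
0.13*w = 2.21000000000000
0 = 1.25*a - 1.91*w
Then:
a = 25.98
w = 17.00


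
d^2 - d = d*(d - 1)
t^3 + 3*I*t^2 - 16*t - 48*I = (t - 4)*(t + 4)*(t + 3*I)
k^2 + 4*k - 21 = (k - 3)*(k + 7)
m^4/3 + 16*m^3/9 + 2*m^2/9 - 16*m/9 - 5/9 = (m/3 + 1/3)*(m - 1)*(m + 1/3)*(m + 5)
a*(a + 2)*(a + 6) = a^3 + 8*a^2 + 12*a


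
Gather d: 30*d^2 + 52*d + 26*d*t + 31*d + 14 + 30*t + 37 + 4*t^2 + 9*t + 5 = 30*d^2 + d*(26*t + 83) + 4*t^2 + 39*t + 56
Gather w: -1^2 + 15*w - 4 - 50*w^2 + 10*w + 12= -50*w^2 + 25*w + 7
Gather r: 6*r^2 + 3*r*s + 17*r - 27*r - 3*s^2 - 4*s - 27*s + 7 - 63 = 6*r^2 + r*(3*s - 10) - 3*s^2 - 31*s - 56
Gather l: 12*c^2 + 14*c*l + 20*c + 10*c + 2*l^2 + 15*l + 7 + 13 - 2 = 12*c^2 + 30*c + 2*l^2 + l*(14*c + 15) + 18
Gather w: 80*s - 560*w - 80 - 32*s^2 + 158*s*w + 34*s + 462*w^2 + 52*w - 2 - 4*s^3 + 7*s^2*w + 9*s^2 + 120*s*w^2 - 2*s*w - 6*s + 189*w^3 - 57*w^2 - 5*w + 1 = -4*s^3 - 23*s^2 + 108*s + 189*w^3 + w^2*(120*s + 405) + w*(7*s^2 + 156*s - 513) - 81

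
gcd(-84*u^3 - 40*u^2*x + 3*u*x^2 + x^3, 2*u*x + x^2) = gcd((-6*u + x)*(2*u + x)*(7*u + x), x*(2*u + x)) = 2*u + x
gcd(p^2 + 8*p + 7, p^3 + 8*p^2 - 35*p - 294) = p + 7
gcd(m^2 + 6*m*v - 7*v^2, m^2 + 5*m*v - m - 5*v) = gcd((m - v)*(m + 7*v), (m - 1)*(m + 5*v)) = 1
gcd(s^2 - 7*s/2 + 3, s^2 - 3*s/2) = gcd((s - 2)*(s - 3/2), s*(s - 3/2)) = s - 3/2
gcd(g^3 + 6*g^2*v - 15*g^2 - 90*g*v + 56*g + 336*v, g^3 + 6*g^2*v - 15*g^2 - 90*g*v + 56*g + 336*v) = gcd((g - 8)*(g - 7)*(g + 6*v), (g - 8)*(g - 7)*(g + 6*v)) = g^3 + 6*g^2*v - 15*g^2 - 90*g*v + 56*g + 336*v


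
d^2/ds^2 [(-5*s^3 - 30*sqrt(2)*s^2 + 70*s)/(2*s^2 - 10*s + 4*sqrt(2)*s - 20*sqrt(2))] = 25*(-4*sqrt(2)*s^3 + s^3 - 48*s^2 - 30*sqrt(2)*s^2 - 120*s + 84*sqrt(2)*s - 380*sqrt(2) + 112)/(s^6 - 15*s^5 + 6*sqrt(2)*s^5 - 90*sqrt(2)*s^4 + 99*s^4 - 485*s^3 + 466*sqrt(2)*s^3 - 990*sqrt(2)*s^2 + 1800*s^2 - 3000*s + 1200*sqrt(2)*s - 2000*sqrt(2))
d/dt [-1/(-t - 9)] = -1/(t + 9)^2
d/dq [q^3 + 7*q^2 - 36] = q*(3*q + 14)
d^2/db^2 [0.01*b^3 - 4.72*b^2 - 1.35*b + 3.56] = 0.06*b - 9.44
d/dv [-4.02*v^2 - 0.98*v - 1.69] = -8.04*v - 0.98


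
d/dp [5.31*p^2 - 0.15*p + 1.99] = 10.62*p - 0.15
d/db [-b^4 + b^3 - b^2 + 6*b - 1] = -4*b^3 + 3*b^2 - 2*b + 6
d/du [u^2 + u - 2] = 2*u + 1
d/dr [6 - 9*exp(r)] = -9*exp(r)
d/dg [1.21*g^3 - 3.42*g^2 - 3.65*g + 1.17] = 3.63*g^2 - 6.84*g - 3.65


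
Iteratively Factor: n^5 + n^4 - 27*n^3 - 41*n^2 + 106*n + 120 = (n + 1)*(n^4 - 27*n^2 - 14*n + 120) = (n - 5)*(n + 1)*(n^3 + 5*n^2 - 2*n - 24) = (n - 5)*(n + 1)*(n + 4)*(n^2 + n - 6) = (n - 5)*(n + 1)*(n + 3)*(n + 4)*(n - 2)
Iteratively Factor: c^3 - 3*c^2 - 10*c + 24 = (c + 3)*(c^2 - 6*c + 8) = (c - 4)*(c + 3)*(c - 2)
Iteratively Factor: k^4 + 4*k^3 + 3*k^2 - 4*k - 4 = (k + 1)*(k^3 + 3*k^2 - 4) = (k - 1)*(k + 1)*(k^2 + 4*k + 4) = (k - 1)*(k + 1)*(k + 2)*(k + 2)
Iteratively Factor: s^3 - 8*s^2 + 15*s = (s - 5)*(s^2 - 3*s) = (s - 5)*(s - 3)*(s)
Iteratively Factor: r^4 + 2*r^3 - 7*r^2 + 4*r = (r)*(r^3 + 2*r^2 - 7*r + 4) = r*(r - 1)*(r^2 + 3*r - 4) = r*(r - 1)^2*(r + 4)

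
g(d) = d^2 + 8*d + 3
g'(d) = 2*d + 8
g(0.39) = 6.27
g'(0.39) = 8.78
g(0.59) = 8.07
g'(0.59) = 9.18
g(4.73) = 63.21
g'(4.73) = 17.46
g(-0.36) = 0.25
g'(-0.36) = 7.28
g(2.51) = 29.38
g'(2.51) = 13.02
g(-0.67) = -1.91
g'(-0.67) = 6.66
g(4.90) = 66.21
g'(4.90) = 17.80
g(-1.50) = -6.75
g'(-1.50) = 5.00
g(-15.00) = 108.00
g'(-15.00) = -22.00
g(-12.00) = 51.00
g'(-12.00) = -16.00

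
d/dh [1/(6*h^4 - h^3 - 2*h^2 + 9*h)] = (-24*h^3 + 3*h^2 + 4*h - 9)/(h^2*(6*h^3 - h^2 - 2*h + 9)^2)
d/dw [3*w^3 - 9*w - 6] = 9*w^2 - 9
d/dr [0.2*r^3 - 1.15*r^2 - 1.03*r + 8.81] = 0.6*r^2 - 2.3*r - 1.03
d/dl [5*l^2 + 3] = 10*l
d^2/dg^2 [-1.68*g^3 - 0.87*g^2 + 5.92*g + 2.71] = -10.08*g - 1.74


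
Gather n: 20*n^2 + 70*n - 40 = 20*n^2 + 70*n - 40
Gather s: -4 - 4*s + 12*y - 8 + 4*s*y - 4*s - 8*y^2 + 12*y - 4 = s*(4*y - 8) - 8*y^2 + 24*y - 16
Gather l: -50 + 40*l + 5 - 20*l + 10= 20*l - 35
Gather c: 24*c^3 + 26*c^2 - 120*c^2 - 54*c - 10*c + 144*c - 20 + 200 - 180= 24*c^3 - 94*c^2 + 80*c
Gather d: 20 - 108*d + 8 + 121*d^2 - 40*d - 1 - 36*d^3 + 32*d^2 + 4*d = -36*d^3 + 153*d^2 - 144*d + 27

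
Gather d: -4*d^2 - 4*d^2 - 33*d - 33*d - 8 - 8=-8*d^2 - 66*d - 16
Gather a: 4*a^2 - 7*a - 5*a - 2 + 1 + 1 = 4*a^2 - 12*a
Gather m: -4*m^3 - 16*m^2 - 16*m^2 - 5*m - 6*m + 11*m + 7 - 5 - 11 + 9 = -4*m^3 - 32*m^2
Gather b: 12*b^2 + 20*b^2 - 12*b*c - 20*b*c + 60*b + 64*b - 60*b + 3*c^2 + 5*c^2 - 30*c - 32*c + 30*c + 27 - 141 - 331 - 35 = 32*b^2 + b*(64 - 32*c) + 8*c^2 - 32*c - 480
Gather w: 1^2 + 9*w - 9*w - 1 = 0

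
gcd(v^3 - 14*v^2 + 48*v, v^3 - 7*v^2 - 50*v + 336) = v^2 - 14*v + 48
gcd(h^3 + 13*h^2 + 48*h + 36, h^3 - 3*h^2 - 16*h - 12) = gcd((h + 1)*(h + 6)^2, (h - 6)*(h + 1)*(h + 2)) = h + 1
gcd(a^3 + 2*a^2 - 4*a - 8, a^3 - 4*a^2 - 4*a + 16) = a^2 - 4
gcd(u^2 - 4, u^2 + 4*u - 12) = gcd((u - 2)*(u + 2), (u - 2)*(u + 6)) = u - 2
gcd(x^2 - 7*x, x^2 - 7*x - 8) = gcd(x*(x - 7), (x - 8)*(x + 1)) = 1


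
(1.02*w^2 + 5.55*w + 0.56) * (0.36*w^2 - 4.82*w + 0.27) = 0.3672*w^4 - 2.9184*w^3 - 26.274*w^2 - 1.2007*w + 0.1512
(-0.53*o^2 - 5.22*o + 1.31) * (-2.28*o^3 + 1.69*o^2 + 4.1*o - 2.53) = 1.2084*o^5 + 11.0059*o^4 - 13.9816*o^3 - 17.8472*o^2 + 18.5776*o - 3.3143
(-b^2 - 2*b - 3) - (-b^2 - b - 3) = -b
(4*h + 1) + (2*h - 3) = 6*h - 2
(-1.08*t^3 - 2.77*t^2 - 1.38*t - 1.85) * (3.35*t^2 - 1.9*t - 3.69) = -3.618*t^5 - 7.2275*t^4 + 4.6252*t^3 + 6.6458*t^2 + 8.6072*t + 6.8265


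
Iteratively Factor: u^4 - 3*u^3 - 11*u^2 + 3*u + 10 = (u - 1)*(u^3 - 2*u^2 - 13*u - 10) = (u - 5)*(u - 1)*(u^2 + 3*u + 2) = (u - 5)*(u - 1)*(u + 1)*(u + 2)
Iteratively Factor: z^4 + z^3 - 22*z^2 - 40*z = (z + 4)*(z^3 - 3*z^2 - 10*z) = (z + 2)*(z + 4)*(z^2 - 5*z) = z*(z + 2)*(z + 4)*(z - 5)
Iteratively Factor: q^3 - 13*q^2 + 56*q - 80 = (q - 4)*(q^2 - 9*q + 20) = (q - 4)^2*(q - 5)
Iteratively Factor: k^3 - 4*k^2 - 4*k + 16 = (k - 2)*(k^2 - 2*k - 8) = (k - 4)*(k - 2)*(k + 2)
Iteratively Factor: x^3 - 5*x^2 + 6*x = (x - 2)*(x^2 - 3*x) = x*(x - 2)*(x - 3)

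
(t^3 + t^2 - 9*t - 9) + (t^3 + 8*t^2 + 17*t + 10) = 2*t^3 + 9*t^2 + 8*t + 1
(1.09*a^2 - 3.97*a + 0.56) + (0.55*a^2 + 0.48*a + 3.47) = 1.64*a^2 - 3.49*a + 4.03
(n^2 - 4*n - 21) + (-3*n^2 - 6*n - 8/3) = -2*n^2 - 10*n - 71/3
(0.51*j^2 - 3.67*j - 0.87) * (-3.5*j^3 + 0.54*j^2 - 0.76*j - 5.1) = -1.785*j^5 + 13.1204*j^4 + 0.6756*j^3 - 0.2816*j^2 + 19.3782*j + 4.437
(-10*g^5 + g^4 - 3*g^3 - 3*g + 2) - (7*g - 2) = -10*g^5 + g^4 - 3*g^3 - 10*g + 4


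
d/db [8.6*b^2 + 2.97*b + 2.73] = 17.2*b + 2.97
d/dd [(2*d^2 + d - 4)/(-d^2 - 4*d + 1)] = (-7*d^2 - 4*d - 15)/(d^4 + 8*d^3 + 14*d^2 - 8*d + 1)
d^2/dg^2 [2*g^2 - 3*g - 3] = 4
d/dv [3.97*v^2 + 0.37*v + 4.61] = 7.94*v + 0.37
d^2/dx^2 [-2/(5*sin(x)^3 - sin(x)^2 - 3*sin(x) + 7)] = 2*(225*sin(x)^6 - 55*sin(x)^5 - 326*sin(x)^4 - 226*sin(x)^3 + 121*sin(x)^2 + 213*sin(x) - 32)/(5*sin(x)^3 - sin(x)^2 - 3*sin(x) + 7)^3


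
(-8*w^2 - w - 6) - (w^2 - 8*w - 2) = -9*w^2 + 7*w - 4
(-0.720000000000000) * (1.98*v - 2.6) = 1.872 - 1.4256*v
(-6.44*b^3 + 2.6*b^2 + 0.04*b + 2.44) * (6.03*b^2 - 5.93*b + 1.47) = -38.8332*b^5 + 53.8672*b^4 - 24.6436*b^3 + 18.298*b^2 - 14.4104*b + 3.5868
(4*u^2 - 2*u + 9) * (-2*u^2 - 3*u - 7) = -8*u^4 - 8*u^3 - 40*u^2 - 13*u - 63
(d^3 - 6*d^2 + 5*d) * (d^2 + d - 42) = d^5 - 5*d^4 - 43*d^3 + 257*d^2 - 210*d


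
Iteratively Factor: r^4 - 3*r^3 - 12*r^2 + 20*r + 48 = (r - 3)*(r^3 - 12*r - 16) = (r - 3)*(r + 2)*(r^2 - 2*r - 8) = (r - 3)*(r + 2)^2*(r - 4)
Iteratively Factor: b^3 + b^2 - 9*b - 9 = (b + 1)*(b^2 - 9) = (b + 1)*(b + 3)*(b - 3)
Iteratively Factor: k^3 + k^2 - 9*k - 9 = (k - 3)*(k^2 + 4*k + 3) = (k - 3)*(k + 3)*(k + 1)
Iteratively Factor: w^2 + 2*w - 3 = (w + 3)*(w - 1)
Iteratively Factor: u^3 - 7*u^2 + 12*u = (u - 4)*(u^2 - 3*u) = u*(u - 4)*(u - 3)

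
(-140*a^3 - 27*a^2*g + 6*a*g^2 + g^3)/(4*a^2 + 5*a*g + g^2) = (-35*a^2 + 2*a*g + g^2)/(a + g)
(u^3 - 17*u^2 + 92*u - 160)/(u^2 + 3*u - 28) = (u^2 - 13*u + 40)/(u + 7)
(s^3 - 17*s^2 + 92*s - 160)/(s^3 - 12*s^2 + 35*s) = (s^2 - 12*s + 32)/(s*(s - 7))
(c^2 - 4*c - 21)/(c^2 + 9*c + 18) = (c - 7)/(c + 6)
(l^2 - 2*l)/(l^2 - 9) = l*(l - 2)/(l^2 - 9)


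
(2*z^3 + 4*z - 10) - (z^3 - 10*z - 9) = z^3 + 14*z - 1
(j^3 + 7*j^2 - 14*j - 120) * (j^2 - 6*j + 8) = j^5 + j^4 - 48*j^3 + 20*j^2 + 608*j - 960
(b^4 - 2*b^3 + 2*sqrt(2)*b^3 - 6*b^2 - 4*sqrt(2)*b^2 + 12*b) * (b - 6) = b^5 - 8*b^4 + 2*sqrt(2)*b^4 - 16*sqrt(2)*b^3 + 6*b^3 + 24*sqrt(2)*b^2 + 48*b^2 - 72*b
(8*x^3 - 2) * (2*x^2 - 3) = 16*x^5 - 24*x^3 - 4*x^2 + 6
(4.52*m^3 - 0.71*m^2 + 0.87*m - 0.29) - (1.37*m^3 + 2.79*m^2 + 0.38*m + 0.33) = 3.15*m^3 - 3.5*m^2 + 0.49*m - 0.62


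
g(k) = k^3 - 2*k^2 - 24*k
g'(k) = 3*k^2 - 4*k - 24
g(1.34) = -33.35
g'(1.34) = -23.97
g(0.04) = -0.96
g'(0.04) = -24.16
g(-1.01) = 21.17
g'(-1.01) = -16.90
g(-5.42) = -87.89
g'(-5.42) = 85.81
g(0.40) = -9.86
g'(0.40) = -25.12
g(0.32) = -7.85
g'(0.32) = -24.97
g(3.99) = -64.08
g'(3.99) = 7.80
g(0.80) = -19.97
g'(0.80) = -25.28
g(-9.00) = -675.00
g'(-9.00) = 255.00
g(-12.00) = -1728.00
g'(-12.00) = 456.00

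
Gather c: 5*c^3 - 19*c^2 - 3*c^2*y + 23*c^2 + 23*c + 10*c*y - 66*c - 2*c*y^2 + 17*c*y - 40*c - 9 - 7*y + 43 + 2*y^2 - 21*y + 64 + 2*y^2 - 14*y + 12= 5*c^3 + c^2*(4 - 3*y) + c*(-2*y^2 + 27*y - 83) + 4*y^2 - 42*y + 110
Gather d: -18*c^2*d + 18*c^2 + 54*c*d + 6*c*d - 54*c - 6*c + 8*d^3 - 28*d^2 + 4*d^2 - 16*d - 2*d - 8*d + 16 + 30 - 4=18*c^2 - 60*c + 8*d^3 - 24*d^2 + d*(-18*c^2 + 60*c - 26) + 42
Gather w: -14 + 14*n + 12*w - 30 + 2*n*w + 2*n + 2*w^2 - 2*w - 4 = 16*n + 2*w^2 + w*(2*n + 10) - 48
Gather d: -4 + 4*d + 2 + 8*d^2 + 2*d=8*d^2 + 6*d - 2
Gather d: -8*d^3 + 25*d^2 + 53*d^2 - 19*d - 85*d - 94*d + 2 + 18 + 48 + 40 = -8*d^3 + 78*d^2 - 198*d + 108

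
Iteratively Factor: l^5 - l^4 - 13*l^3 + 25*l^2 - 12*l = (l)*(l^4 - l^3 - 13*l^2 + 25*l - 12) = l*(l + 4)*(l^3 - 5*l^2 + 7*l - 3) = l*(l - 1)*(l + 4)*(l^2 - 4*l + 3) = l*(l - 1)^2*(l + 4)*(l - 3)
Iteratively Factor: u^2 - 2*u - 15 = (u + 3)*(u - 5)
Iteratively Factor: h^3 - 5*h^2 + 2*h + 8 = (h - 2)*(h^2 - 3*h - 4) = (h - 2)*(h + 1)*(h - 4)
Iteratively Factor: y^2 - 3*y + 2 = (y - 2)*(y - 1)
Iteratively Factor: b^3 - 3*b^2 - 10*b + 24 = (b - 2)*(b^2 - b - 12) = (b - 4)*(b - 2)*(b + 3)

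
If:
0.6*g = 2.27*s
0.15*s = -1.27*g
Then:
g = 0.00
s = 0.00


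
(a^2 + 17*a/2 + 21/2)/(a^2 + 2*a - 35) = (a + 3/2)/(a - 5)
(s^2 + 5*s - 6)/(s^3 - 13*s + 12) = (s + 6)/(s^2 + s - 12)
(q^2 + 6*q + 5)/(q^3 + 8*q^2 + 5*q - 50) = (q + 1)/(q^2 + 3*q - 10)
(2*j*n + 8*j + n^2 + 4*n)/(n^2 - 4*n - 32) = (2*j + n)/(n - 8)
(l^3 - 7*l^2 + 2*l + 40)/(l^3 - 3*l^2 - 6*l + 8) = (l - 5)/(l - 1)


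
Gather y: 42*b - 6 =42*b - 6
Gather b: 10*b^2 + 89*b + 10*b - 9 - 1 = 10*b^2 + 99*b - 10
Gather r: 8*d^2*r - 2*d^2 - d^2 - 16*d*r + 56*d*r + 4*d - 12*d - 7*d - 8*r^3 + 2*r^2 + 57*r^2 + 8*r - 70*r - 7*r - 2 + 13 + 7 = -3*d^2 - 15*d - 8*r^3 + 59*r^2 + r*(8*d^2 + 40*d - 69) + 18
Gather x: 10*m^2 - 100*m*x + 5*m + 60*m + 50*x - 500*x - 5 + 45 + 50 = 10*m^2 + 65*m + x*(-100*m - 450) + 90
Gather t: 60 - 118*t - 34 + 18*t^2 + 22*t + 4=18*t^2 - 96*t + 30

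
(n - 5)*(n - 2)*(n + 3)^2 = n^4 - n^3 - 23*n^2 - 3*n + 90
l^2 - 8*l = l*(l - 8)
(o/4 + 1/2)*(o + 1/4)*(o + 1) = o^3/4 + 13*o^2/16 + 11*o/16 + 1/8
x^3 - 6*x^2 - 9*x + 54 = (x - 6)*(x - 3)*(x + 3)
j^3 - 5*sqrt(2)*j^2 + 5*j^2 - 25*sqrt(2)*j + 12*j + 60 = (j + 5)*(j - 3*sqrt(2))*(j - 2*sqrt(2))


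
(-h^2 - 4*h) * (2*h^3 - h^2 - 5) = -2*h^5 - 7*h^4 + 4*h^3 + 5*h^2 + 20*h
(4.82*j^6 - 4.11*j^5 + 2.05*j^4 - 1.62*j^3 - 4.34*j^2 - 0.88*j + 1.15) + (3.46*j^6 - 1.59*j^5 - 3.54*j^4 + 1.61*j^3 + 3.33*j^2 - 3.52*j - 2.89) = 8.28*j^6 - 5.7*j^5 - 1.49*j^4 - 0.01*j^3 - 1.01*j^2 - 4.4*j - 1.74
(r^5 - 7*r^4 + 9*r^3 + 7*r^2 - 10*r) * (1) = r^5 - 7*r^4 + 9*r^3 + 7*r^2 - 10*r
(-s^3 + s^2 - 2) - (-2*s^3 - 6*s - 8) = s^3 + s^2 + 6*s + 6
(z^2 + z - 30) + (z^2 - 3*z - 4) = 2*z^2 - 2*z - 34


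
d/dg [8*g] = 8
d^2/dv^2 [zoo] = 0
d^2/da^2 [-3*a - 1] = 0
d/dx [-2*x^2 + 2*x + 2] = 2 - 4*x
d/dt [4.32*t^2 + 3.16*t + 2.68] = 8.64*t + 3.16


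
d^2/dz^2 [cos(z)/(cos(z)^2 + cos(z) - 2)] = (2*(2*cos(z) + 1)^2*sin(z)^2*cos(z) - (cos(z)^2 + cos(z) - 2)^2*cos(z) + (cos(z)^2 + cos(z) - 2)*(3*cos(2*z) + 4*cos(3*z) - 1)/2)/(cos(z)^2 + cos(z) - 2)^3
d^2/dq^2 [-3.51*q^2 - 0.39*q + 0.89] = -7.02000000000000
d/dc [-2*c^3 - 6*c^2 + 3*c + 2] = -6*c^2 - 12*c + 3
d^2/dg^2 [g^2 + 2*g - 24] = 2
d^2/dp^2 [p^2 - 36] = 2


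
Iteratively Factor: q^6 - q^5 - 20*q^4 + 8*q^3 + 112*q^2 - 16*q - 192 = (q + 2)*(q^5 - 3*q^4 - 14*q^3 + 36*q^2 + 40*q - 96) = (q + 2)*(q + 3)*(q^4 - 6*q^3 + 4*q^2 + 24*q - 32) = (q + 2)^2*(q + 3)*(q^3 - 8*q^2 + 20*q - 16) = (q - 4)*(q + 2)^2*(q + 3)*(q^2 - 4*q + 4) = (q - 4)*(q - 2)*(q + 2)^2*(q + 3)*(q - 2)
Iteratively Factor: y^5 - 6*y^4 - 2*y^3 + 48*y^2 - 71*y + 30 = (y - 1)*(y^4 - 5*y^3 - 7*y^2 + 41*y - 30) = (y - 1)*(y + 3)*(y^3 - 8*y^2 + 17*y - 10) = (y - 5)*(y - 1)*(y + 3)*(y^2 - 3*y + 2) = (y - 5)*(y - 2)*(y - 1)*(y + 3)*(y - 1)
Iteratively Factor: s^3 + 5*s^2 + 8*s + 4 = (s + 2)*(s^2 + 3*s + 2) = (s + 1)*(s + 2)*(s + 2)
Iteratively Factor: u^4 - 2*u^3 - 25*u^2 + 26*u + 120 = (u + 4)*(u^3 - 6*u^2 - u + 30) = (u - 5)*(u + 4)*(u^2 - u - 6) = (u - 5)*(u - 3)*(u + 4)*(u + 2)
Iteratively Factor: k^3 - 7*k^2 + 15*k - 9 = (k - 3)*(k^2 - 4*k + 3) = (k - 3)*(k - 1)*(k - 3)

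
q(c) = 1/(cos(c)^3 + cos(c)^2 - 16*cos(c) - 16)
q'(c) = (3*sin(c)*cos(c)^2 + 2*sin(c)*cos(c) - 16*sin(c))/(cos(c)^3 + cos(c)^2 - 16*cos(c) - 16)^2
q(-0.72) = -0.04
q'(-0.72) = 0.01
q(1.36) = -0.05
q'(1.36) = -0.04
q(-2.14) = -0.14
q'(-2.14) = 0.26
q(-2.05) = -0.12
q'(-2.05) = 0.20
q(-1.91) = -0.09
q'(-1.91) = 0.14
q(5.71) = -0.04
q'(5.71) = 0.01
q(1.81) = -0.08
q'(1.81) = -0.11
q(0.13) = -0.03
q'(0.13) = -0.00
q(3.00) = -6.65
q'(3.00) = -93.94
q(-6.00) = -0.03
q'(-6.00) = 0.00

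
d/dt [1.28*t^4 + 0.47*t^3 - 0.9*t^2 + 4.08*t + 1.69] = 5.12*t^3 + 1.41*t^2 - 1.8*t + 4.08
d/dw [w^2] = 2*w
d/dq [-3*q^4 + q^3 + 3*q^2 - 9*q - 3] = -12*q^3 + 3*q^2 + 6*q - 9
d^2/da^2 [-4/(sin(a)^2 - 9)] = 8*(2*sin(a)^4 + 15*sin(a)^2 - 9)/(sin(a)^2 - 9)^3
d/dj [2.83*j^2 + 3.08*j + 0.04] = 5.66*j + 3.08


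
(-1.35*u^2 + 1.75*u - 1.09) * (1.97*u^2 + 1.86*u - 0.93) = -2.6595*u^4 + 0.9365*u^3 + 2.3632*u^2 - 3.6549*u + 1.0137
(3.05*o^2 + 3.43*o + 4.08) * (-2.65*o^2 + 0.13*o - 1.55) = -8.0825*o^4 - 8.693*o^3 - 15.0936*o^2 - 4.7861*o - 6.324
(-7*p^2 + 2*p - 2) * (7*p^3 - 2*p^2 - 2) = -49*p^5 + 28*p^4 - 18*p^3 + 18*p^2 - 4*p + 4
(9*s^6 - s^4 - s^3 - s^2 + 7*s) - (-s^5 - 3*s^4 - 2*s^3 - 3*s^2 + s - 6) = 9*s^6 + s^5 + 2*s^4 + s^3 + 2*s^2 + 6*s + 6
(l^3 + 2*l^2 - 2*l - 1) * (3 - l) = -l^4 + l^3 + 8*l^2 - 5*l - 3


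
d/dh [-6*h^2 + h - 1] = 1 - 12*h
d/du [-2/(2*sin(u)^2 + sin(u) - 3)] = 2*(4*sin(u) + 1)*cos(u)/(sin(u) - cos(2*u) - 2)^2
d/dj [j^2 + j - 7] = 2*j + 1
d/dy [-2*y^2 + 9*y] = 9 - 4*y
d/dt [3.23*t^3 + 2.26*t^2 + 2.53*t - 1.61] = 9.69*t^2 + 4.52*t + 2.53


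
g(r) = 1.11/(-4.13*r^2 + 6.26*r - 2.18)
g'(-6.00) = -0.00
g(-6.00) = -0.01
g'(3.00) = 0.05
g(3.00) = -0.05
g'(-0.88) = -0.13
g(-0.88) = -0.10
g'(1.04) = 138.61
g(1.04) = -8.13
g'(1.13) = 23.65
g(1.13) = -2.92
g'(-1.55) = -0.04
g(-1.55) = -0.05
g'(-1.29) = -0.06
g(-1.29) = -0.06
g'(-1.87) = -0.03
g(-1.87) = -0.04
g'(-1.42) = -0.05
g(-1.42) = -0.06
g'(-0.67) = -0.19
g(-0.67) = -0.13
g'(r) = 1.11*(8.26*r - 6.26)/(-4.13*r^2 + 6.26*r - 2.18)^2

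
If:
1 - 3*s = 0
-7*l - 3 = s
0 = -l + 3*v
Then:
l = -10/21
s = 1/3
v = -10/63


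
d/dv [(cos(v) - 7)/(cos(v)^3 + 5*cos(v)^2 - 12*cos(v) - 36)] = (-137*cos(v)/2 - 8*cos(2*v) + cos(3*v)/2 + 112)*sin(v)/(cos(v)^3 + 5*cos(v)^2 - 12*cos(v) - 36)^2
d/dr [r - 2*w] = 1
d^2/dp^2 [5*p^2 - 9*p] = 10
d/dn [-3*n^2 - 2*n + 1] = -6*n - 2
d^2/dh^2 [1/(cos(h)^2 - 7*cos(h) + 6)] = (-4*sin(h)^4 + 27*sin(h)^2 - 273*cos(h)/4 + 21*cos(3*h)/4 + 63)/((cos(h) - 6)^3*(cos(h) - 1)^3)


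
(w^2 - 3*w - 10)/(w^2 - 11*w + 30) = (w + 2)/(w - 6)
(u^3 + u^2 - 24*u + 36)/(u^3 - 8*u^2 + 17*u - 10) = (u^2 + 3*u - 18)/(u^2 - 6*u + 5)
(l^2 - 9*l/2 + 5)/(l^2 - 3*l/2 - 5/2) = (l - 2)/(l + 1)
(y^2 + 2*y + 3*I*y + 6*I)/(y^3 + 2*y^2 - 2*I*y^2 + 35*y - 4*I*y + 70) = (y + 3*I)/(y^2 - 2*I*y + 35)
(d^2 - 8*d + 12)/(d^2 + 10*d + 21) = (d^2 - 8*d + 12)/(d^2 + 10*d + 21)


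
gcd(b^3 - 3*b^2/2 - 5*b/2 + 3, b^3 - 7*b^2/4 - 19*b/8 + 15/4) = b^2 - b/2 - 3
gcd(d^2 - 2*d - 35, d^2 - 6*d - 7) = d - 7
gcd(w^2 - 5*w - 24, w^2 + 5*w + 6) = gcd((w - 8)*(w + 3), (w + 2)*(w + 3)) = w + 3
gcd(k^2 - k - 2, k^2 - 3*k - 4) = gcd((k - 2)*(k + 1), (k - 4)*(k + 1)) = k + 1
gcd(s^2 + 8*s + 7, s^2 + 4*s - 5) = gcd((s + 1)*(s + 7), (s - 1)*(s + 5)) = 1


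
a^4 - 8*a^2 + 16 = (a - 2)^2*(a + 2)^2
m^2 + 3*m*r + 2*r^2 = (m + r)*(m + 2*r)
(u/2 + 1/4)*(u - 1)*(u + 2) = u^3/2 + 3*u^2/4 - 3*u/4 - 1/2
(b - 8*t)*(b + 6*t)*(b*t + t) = b^3*t - 2*b^2*t^2 + b^2*t - 48*b*t^3 - 2*b*t^2 - 48*t^3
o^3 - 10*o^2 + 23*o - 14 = (o - 7)*(o - 2)*(o - 1)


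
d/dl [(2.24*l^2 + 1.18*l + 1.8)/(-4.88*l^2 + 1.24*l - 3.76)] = (8.536*l^2 + 0.723200000000002*l - 6.6688)/(23.8144*l^4 - 12.1024*l^3 + 38.2352*l^2 - 9.3248*l + 14.1376)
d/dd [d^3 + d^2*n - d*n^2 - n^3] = 3*d^2 + 2*d*n - n^2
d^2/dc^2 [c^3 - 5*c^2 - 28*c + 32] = 6*c - 10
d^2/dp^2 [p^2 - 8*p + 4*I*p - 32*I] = 2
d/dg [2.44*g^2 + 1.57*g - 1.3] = 4.88*g + 1.57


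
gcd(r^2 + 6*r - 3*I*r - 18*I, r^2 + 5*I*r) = 1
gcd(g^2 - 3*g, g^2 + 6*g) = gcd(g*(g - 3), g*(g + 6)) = g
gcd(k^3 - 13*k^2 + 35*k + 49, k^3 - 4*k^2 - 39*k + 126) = k - 7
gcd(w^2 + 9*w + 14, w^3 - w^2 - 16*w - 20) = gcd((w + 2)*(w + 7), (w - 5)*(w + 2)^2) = w + 2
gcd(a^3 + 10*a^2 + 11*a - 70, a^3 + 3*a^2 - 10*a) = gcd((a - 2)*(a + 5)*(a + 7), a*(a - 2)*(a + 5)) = a^2 + 3*a - 10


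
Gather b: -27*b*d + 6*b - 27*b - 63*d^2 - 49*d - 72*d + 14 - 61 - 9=b*(-27*d - 21) - 63*d^2 - 121*d - 56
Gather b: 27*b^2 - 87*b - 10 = 27*b^2 - 87*b - 10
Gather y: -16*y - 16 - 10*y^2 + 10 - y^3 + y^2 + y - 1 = -y^3 - 9*y^2 - 15*y - 7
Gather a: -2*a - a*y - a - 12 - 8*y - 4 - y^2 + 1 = a*(-y - 3) - y^2 - 8*y - 15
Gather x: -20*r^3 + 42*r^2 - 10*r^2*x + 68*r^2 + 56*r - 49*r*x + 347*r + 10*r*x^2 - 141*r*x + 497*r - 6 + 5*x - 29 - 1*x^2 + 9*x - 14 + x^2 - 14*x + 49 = -20*r^3 + 110*r^2 + 10*r*x^2 + 900*r + x*(-10*r^2 - 190*r)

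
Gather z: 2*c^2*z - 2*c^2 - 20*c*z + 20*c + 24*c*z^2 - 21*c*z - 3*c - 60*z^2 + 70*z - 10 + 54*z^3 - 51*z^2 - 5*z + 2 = -2*c^2 + 17*c + 54*z^3 + z^2*(24*c - 111) + z*(2*c^2 - 41*c + 65) - 8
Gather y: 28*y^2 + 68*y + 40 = 28*y^2 + 68*y + 40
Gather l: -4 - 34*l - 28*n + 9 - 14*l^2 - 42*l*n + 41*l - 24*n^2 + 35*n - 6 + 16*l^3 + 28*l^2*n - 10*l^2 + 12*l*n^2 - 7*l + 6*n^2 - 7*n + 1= 16*l^3 + l^2*(28*n - 24) + l*(12*n^2 - 42*n) - 18*n^2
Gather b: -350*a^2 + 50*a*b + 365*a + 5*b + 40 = -350*a^2 + 365*a + b*(50*a + 5) + 40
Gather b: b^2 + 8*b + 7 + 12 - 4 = b^2 + 8*b + 15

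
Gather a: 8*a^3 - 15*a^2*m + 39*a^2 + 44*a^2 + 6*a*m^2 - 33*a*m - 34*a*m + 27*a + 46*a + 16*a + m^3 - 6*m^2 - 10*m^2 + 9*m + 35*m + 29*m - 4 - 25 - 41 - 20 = 8*a^3 + a^2*(83 - 15*m) + a*(6*m^2 - 67*m + 89) + m^3 - 16*m^2 + 73*m - 90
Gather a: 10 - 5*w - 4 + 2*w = 6 - 3*w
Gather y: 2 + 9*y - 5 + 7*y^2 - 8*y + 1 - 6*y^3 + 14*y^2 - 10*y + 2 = -6*y^3 + 21*y^2 - 9*y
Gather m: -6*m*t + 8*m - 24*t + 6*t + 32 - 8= m*(8 - 6*t) - 18*t + 24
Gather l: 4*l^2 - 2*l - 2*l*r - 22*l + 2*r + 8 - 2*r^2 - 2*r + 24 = 4*l^2 + l*(-2*r - 24) - 2*r^2 + 32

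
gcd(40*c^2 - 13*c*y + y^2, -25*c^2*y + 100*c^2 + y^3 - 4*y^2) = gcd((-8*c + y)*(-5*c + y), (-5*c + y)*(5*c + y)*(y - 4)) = -5*c + y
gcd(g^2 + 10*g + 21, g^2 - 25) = 1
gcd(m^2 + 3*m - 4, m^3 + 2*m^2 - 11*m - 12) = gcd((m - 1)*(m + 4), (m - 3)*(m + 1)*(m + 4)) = m + 4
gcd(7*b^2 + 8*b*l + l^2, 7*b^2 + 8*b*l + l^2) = 7*b^2 + 8*b*l + l^2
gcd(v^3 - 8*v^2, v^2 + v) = v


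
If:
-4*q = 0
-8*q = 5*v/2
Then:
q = 0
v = 0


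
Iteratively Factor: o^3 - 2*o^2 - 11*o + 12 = (o + 3)*(o^2 - 5*o + 4) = (o - 4)*(o + 3)*(o - 1)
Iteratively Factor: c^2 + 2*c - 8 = (c - 2)*(c + 4)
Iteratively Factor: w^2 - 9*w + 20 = (w - 4)*(w - 5)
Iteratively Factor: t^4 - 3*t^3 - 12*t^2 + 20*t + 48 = (t - 4)*(t^3 + t^2 - 8*t - 12) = (t - 4)*(t + 2)*(t^2 - t - 6) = (t - 4)*(t - 3)*(t + 2)*(t + 2)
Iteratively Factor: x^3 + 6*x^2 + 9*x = (x + 3)*(x^2 + 3*x) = (x + 3)^2*(x)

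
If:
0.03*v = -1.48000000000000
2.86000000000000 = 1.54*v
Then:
No Solution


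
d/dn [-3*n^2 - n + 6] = -6*n - 1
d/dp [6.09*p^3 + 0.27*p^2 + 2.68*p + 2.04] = 18.27*p^2 + 0.54*p + 2.68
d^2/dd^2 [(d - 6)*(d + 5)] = 2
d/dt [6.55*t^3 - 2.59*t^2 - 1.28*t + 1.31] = 19.65*t^2 - 5.18*t - 1.28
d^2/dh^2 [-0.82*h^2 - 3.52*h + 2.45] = -1.64000000000000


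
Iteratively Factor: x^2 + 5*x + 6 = (x + 2)*(x + 3)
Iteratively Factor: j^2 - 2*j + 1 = (j - 1)*(j - 1)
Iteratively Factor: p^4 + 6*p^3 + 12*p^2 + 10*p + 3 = (p + 1)*(p^3 + 5*p^2 + 7*p + 3) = (p + 1)^2*(p^2 + 4*p + 3) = (p + 1)^2*(p + 3)*(p + 1)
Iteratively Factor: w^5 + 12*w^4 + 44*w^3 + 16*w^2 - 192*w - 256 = (w + 2)*(w^4 + 10*w^3 + 24*w^2 - 32*w - 128) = (w + 2)*(w + 4)*(w^3 + 6*w^2 - 32) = (w - 2)*(w + 2)*(w + 4)*(w^2 + 8*w + 16) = (w - 2)*(w + 2)*(w + 4)^2*(w + 4)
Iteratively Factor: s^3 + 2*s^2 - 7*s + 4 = (s - 1)*(s^2 + 3*s - 4) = (s - 1)*(s + 4)*(s - 1)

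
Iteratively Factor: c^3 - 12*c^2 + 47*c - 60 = (c - 5)*(c^2 - 7*c + 12) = (c - 5)*(c - 4)*(c - 3)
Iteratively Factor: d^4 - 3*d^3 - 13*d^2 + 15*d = (d - 1)*(d^3 - 2*d^2 - 15*d) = (d - 1)*(d + 3)*(d^2 - 5*d) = (d - 5)*(d - 1)*(d + 3)*(d)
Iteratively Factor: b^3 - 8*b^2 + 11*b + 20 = (b - 5)*(b^2 - 3*b - 4) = (b - 5)*(b - 4)*(b + 1)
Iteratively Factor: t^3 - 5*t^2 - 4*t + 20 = (t + 2)*(t^2 - 7*t + 10) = (t - 5)*(t + 2)*(t - 2)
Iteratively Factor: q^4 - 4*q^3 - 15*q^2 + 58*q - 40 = (q + 4)*(q^3 - 8*q^2 + 17*q - 10) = (q - 1)*(q + 4)*(q^2 - 7*q + 10) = (q - 2)*(q - 1)*(q + 4)*(q - 5)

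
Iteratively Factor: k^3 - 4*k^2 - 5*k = (k - 5)*(k^2 + k) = (k - 5)*(k + 1)*(k)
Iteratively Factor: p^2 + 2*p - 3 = (p - 1)*(p + 3)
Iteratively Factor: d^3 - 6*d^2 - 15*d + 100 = (d - 5)*(d^2 - d - 20) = (d - 5)^2*(d + 4)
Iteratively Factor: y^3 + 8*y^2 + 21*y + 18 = (y + 3)*(y^2 + 5*y + 6) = (y + 2)*(y + 3)*(y + 3)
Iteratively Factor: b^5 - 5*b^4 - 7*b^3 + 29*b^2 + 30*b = (b)*(b^4 - 5*b^3 - 7*b^2 + 29*b + 30) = b*(b - 5)*(b^3 - 7*b - 6) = b*(b - 5)*(b + 1)*(b^2 - b - 6) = b*(b - 5)*(b + 1)*(b + 2)*(b - 3)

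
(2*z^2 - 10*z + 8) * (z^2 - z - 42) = 2*z^4 - 12*z^3 - 66*z^2 + 412*z - 336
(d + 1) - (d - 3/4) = 7/4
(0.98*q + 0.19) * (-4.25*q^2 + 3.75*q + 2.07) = -4.165*q^3 + 2.8675*q^2 + 2.7411*q + 0.3933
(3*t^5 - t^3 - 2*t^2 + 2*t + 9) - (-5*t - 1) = 3*t^5 - t^3 - 2*t^2 + 7*t + 10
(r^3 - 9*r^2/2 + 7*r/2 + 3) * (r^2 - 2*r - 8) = r^5 - 13*r^4/2 + 9*r^3/2 + 32*r^2 - 34*r - 24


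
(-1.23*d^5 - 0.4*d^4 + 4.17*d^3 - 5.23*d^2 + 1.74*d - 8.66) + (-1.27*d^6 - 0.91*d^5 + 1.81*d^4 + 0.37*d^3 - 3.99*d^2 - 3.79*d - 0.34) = -1.27*d^6 - 2.14*d^5 + 1.41*d^4 + 4.54*d^3 - 9.22*d^2 - 2.05*d - 9.0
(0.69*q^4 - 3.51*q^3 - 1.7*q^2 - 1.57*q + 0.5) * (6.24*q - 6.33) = 4.3056*q^5 - 26.2701*q^4 + 11.6103*q^3 + 0.964199999999998*q^2 + 13.0581*q - 3.165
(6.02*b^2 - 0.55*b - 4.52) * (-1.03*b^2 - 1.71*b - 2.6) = -6.2006*b^4 - 9.7277*b^3 - 10.0559*b^2 + 9.1592*b + 11.752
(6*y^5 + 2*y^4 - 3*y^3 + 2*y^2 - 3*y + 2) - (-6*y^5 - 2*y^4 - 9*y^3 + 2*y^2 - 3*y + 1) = 12*y^5 + 4*y^4 + 6*y^3 + 1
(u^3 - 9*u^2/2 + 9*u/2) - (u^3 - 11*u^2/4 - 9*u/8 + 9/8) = -7*u^2/4 + 45*u/8 - 9/8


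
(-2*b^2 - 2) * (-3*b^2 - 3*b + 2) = 6*b^4 + 6*b^3 + 2*b^2 + 6*b - 4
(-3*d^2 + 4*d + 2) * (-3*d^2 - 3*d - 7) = 9*d^4 - 3*d^3 + 3*d^2 - 34*d - 14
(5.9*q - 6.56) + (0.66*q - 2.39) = 6.56*q - 8.95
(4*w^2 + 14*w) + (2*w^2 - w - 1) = 6*w^2 + 13*w - 1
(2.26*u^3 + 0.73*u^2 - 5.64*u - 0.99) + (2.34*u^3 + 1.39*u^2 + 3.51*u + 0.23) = 4.6*u^3 + 2.12*u^2 - 2.13*u - 0.76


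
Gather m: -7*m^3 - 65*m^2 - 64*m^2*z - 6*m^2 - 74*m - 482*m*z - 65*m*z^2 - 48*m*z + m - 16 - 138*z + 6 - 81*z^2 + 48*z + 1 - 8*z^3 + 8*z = -7*m^3 + m^2*(-64*z - 71) + m*(-65*z^2 - 530*z - 73) - 8*z^3 - 81*z^2 - 82*z - 9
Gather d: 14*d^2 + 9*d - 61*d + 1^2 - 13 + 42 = 14*d^2 - 52*d + 30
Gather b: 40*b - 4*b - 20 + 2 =36*b - 18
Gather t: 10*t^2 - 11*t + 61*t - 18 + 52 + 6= 10*t^2 + 50*t + 40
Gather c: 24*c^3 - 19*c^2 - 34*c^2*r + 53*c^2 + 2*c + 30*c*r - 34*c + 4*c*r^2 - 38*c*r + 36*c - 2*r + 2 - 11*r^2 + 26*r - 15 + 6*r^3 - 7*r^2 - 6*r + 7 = 24*c^3 + c^2*(34 - 34*r) + c*(4*r^2 - 8*r + 4) + 6*r^3 - 18*r^2 + 18*r - 6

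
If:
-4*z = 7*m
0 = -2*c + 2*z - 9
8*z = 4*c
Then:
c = -9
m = 18/7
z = -9/2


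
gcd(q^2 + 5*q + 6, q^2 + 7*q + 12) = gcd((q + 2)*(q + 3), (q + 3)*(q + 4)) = q + 3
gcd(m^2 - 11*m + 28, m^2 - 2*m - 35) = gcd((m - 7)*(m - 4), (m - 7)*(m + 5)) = m - 7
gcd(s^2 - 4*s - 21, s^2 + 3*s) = s + 3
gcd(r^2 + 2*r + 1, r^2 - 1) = r + 1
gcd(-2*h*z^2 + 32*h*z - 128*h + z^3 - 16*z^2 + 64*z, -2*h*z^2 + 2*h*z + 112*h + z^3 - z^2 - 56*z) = -2*h*z + 16*h + z^2 - 8*z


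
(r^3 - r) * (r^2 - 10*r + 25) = r^5 - 10*r^4 + 24*r^3 + 10*r^2 - 25*r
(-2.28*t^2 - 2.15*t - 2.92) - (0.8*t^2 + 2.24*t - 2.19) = -3.08*t^2 - 4.39*t - 0.73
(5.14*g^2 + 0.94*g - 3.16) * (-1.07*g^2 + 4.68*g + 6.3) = -5.4998*g^4 + 23.0494*g^3 + 40.1624*g^2 - 8.8668*g - 19.908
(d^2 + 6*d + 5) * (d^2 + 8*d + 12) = d^4 + 14*d^3 + 65*d^2 + 112*d + 60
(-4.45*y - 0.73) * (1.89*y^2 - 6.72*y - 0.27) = -8.4105*y^3 + 28.5243*y^2 + 6.1071*y + 0.1971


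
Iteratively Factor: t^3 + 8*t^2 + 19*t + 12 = (t + 4)*(t^2 + 4*t + 3) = (t + 1)*(t + 4)*(t + 3)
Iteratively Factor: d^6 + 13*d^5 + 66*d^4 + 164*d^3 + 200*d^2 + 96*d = (d + 4)*(d^5 + 9*d^4 + 30*d^3 + 44*d^2 + 24*d) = (d + 2)*(d + 4)*(d^4 + 7*d^3 + 16*d^2 + 12*d) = d*(d + 2)*(d + 4)*(d^3 + 7*d^2 + 16*d + 12) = d*(d + 2)^2*(d + 4)*(d^2 + 5*d + 6) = d*(d + 2)^2*(d + 3)*(d + 4)*(d + 2)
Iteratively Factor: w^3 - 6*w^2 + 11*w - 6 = (w - 2)*(w^2 - 4*w + 3) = (w - 3)*(w - 2)*(w - 1)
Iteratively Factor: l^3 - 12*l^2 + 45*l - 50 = (l - 2)*(l^2 - 10*l + 25) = (l - 5)*(l - 2)*(l - 5)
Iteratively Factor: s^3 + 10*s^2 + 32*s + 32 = (s + 2)*(s^2 + 8*s + 16) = (s + 2)*(s + 4)*(s + 4)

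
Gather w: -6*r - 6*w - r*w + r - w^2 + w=-5*r - w^2 + w*(-r - 5)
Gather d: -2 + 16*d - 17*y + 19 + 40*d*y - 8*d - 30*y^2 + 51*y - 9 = d*(40*y + 8) - 30*y^2 + 34*y + 8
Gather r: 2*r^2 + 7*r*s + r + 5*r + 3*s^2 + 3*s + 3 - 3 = 2*r^2 + r*(7*s + 6) + 3*s^2 + 3*s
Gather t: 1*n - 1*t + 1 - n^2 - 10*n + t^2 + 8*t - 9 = -n^2 - 9*n + t^2 + 7*t - 8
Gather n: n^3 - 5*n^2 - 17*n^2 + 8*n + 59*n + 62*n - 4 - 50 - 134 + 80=n^3 - 22*n^2 + 129*n - 108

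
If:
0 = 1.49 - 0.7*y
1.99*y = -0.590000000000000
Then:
No Solution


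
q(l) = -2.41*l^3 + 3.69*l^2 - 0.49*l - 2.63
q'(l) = -7.23*l^2 + 7.38*l - 0.49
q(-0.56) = -0.78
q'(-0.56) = -6.89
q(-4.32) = 262.65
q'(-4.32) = -167.30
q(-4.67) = 325.59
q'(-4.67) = -192.63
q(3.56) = -66.34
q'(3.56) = -65.85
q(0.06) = -2.65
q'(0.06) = -0.07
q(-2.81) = 81.36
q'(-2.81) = -78.32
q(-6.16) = 703.73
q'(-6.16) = -320.30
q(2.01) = -8.28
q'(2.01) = -14.87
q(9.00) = -1465.04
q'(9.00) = -519.70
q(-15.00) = 8968.72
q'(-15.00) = -1737.94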